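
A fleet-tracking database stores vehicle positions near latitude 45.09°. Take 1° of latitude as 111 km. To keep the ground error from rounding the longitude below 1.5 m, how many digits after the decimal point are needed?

5 decimal places

At 45.09° one degree of longitude covers 111000 × cos 45.09° ≈ 111000 × 0.7060 ≈ 78365.5 m.
N decimal places → at most half a unit in the last place, 0.5 × 10⁻ᴺ° = 78365.5/2 × 10⁻ᴺ m.
Need 0.5 × 78365.5 × 10⁻ᴺ ≤ 1.5 → 10⁻ᴺ ≤ 3.828e-05, so N ≥ 4.42.
So 5 decimal places suffice (0.392 m); 4 would allow up to 3.92 m.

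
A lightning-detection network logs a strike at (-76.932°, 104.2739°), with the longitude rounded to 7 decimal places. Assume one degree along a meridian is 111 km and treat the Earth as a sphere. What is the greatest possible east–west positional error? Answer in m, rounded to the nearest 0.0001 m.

0.0013 m

Rounding to 7 decimal places leaves the longitude within ±5e-08° of the true value.
Parallels shrink by cos φ, so at 76.932° a degree of longitude is 111000 × 0.2261 ≈ 25097.9 m.
East–west error: 5e-08° × 25097.9 m/° ≈ 0.0012549 m.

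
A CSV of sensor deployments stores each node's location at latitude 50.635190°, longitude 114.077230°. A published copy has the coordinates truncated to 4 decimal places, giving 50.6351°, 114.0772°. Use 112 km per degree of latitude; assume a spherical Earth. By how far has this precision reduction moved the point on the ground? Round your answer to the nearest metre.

10 metres

The latitude changed by +0.000090° and the longitude by +0.000030°.
North–south shift: 0.000090 × 112000 = 10.08 m.
East–west at this latitude: 0.000030° × 112000 × cos 50.6351° ≈ 0.000030 × 71036.8 = 2.1311 m.
Combined displacement = (10.08² + 2.1311²)^½ ≈ 10.3028 m.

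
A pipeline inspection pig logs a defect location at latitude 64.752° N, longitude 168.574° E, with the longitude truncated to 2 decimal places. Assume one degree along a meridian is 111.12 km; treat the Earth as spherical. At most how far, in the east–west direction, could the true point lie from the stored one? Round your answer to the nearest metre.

474 metres

Truncating at 2 decimal places can drop up to a full unit in the last place, so the longitude may be off by as much as 0.01°.
At latitude 64.752° a degree of longitude spans 111120 m × cos 64.752° = 111120 × 0.4265 ≈ 47396.8 m.
East–west error: 0.01° × 47396.8 m/° ≈ 473.968 m.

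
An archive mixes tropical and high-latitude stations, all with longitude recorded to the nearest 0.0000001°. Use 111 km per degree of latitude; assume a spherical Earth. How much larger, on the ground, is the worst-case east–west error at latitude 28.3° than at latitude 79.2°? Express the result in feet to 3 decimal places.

0.013 feet

Rounding to 7 decimal places leaves the longitude within ±5e-08° of the true value.
Error at 28.3° = 5e-08° × 111000 × cos 28.3° ≈ 0.00555 × 0.8805 = 0.0048866 m.
At 79.2°: 5e-08° × 111000 × cos 79.2° = 5e-08 × 111000 × 0.1874 ≈ 0.00104 m.
Difference: 0.0048866 − 0.00104 = 0.0038467 m.
Converting: 0.00384668 m × 3.2808 ft/m ≈ 0.01262 ft.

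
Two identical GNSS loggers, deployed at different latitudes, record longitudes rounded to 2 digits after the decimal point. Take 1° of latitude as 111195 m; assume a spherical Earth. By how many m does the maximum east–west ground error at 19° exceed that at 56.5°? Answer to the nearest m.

219 m

Rounding to 2 decimal places leaves the longitude within ±0.005° of the true value.
At 19°: 0.005° × 111195 × cos 19° = 0.005 × 111195 × 0.9455 ≈ 525.68 m.
At 56.5°: 0.005° × 111195 × cos 56.5° = 0.005 × 111195 × 0.5519 ≈ 306.86 m.
Difference: 525.68 − 306.86 = 218.82 m.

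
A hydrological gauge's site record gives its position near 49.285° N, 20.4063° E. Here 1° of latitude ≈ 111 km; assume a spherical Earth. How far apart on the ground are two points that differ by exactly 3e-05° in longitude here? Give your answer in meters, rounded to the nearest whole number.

2 meters

3e-05° of longitude at 49.285° is 3e-05 × 111000 × cos 49.285° ≈ 3e-05 × 72405 = 2.17215 m.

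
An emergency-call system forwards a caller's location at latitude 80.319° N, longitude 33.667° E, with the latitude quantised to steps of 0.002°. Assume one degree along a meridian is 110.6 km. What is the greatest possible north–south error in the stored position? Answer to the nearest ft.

With a 0.002° grid the true value lies within half a step, ±0.002°/2 = ±0.001°, of the stored one.
Along the meridian that is 0.001° × 110600 m/° = 110.6 m.
Converting: 110.6 m × 3.2808 ft/m ≈ 362.86 ft.

363 ft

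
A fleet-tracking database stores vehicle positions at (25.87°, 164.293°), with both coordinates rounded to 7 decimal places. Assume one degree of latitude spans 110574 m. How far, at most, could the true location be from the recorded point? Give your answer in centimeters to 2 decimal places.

Rounding to 7 decimal places leaves each coordinate within ±5e-08° of the true value.
North–south component: 5e-08° × 110574 = 0.0055287 m.
E–W at 25.87°: 5e-08° × 110574 × cos 25.87° = 5e-08 × 110574 × 0.8998 ≈ 0.00497465 m.
Worst case both components are at the extreme and orthogonal: √(0.0055287² + 0.00497465²) ≈ 0.00743732 m.
That is 0.00743732 m = 0.74373 cm.

0.74 centimeters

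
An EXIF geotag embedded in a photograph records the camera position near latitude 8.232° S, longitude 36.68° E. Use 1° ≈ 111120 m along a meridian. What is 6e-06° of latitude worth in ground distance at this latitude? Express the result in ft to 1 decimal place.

6e-06° × 111120 m/° = 0.66672 m.
In feet: 0.66672 m ÷ 0.3048 ≈ 2.1874 ft.

2.2 ft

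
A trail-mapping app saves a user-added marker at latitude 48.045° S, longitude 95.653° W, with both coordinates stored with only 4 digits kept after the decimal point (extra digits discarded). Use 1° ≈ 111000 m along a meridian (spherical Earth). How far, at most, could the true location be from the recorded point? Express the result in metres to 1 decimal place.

13.4 metres

Truncating at 4 decimal places can drop up to a full unit in the last place, so each coordinate may be off by as much as 0.0001°.
Latitude error → 0.0001 × 111000 = 11.1 m along the meridian.
Longitude error → 0.0001 × 111000 × cos 48.045° = 0.0001 × 111000 × 0.6685 ≈ 7.42087 m.
Worst case both components are at the extreme and orthogonal: √(11.1² + 7.42087²) ≈ 13.3521 m.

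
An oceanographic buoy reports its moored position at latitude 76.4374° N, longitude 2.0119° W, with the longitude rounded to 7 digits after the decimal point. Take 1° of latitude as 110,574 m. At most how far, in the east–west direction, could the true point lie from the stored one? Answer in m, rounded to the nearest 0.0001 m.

0.0013 m

Rounding to 7 decimal places leaves the longitude within ±5e-08° of the true value.
At latitude 76.4374° a degree of longitude spans 110574 m × cos 76.4374° = 110574 × 0.2345 ≈ 25930.4 m.
So at most 5e-08° × 25930.4 ≈ 0.00129652 m east–west.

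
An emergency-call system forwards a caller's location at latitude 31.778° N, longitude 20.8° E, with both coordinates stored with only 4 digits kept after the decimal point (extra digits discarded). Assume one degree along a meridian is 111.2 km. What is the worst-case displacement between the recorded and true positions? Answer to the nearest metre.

Truncating at 4 decimal places can drop up to a full unit in the last place, so each coordinate may be off by as much as 0.0001°.
N–S: 0.0001° × 111200 m/° = 11.12 m.
E–W at 31.778°: 0.0001° × 111200 × cos 31.778° = 0.0001 × 111200 × 0.8501 ≈ 9.45306 m.
Worst case both components are at the extreme and orthogonal: √(11.12² + 9.45306²) ≈ 14.595 m.

15 metres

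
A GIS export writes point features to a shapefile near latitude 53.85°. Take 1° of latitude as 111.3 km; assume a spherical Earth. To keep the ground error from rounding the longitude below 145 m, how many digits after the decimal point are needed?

3 decimal places

At 53.85° one degree of longitude covers 111300 × cos 53.85° ≈ 111300 × 0.5899 ≈ 65656 m.
Rounding to N decimal places gives at most 0.5 × 10⁻ᴺ degrees of error, i.e. 0.5 × 10⁻ᴺ × 65656 m.
Setting 32828 × 10⁻ᴺ ≤ 145 gives 10ᴺ ≥ 226.4, i.e. N ≥ 2.35.
N = 2 would give 328 m (too coarse); N = 3 gives 32.8 m ≤ 145 m.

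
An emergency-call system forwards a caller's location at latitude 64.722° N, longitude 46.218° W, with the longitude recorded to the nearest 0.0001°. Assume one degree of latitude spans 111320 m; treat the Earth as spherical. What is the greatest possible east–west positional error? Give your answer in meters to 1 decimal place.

Rounding to 4 decimal places leaves the longitude within ±5e-05° of the true value.
One degree of longitude at 64.722° is 111320 × cos 64.722° ≈ 111320 × 0.4270 = 47534.8 m.
Maximum E–W displacement: 5e-05 × 47534.8 = 2.37674 m.

2.4 meters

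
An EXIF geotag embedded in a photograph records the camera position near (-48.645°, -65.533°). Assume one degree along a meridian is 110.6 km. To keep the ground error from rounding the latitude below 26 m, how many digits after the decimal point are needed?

4

One degree of latitude covers 110600 m.
With N decimal places the half-ulp bound is 0.5·10⁻ᴺ°, or 0.5·10⁻ᴺ × 110600 m on the ground.
Need 0.5 × 110600 × 10⁻ᴺ ≤ 26 → 10⁻ᴺ ≤ 4.702e-04, so N ≥ 3.33.
N = 3 would give 55.3 m (too coarse); N = 4 gives 5.53 m ≤ 26 m.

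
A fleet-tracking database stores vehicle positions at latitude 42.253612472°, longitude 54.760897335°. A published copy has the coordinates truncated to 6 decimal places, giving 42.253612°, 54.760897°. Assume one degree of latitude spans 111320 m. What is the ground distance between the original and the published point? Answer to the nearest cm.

The latitude changed by +0.000000472° and the longitude by +0.000000335°.
N–S: 0.000000472° × 111320 m/° = 0.052543 m.
East–west at this latitude: 0.000000335° × 111320 × cos 42.2536° ≈ 0.000000335 × 82396.4 = 0.0276028 m.
Distance: √(0.052543² + 0.0276028²) ≈ 0.0593522 m.
That is 0.0593522 m = 5.9352 cm.

6 cm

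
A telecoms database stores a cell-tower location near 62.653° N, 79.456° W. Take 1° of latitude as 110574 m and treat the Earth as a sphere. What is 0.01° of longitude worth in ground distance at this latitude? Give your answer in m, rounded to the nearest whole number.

At 62.653° a degree of longitude is 110574 × cos 62.653° ≈ 50795.3 m, so 0.01° corresponds to 507.953 m.

508 m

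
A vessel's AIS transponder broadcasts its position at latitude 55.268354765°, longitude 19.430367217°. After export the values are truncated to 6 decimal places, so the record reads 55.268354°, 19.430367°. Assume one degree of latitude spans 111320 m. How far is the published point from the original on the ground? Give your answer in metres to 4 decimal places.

The latitude changed by +0.000000765° and the longitude by +0.000000217°.
N–S: 0.000000765° × 111320 m/° = 0.0851598 m.
East–west at this latitude: 0.000000217° × 111320 × cos 55.2684° ≈ 0.000000217 × 63422.7 = 0.0137627 m.
Distance: √(0.0851598² + 0.0137627²) ≈ 0.0862647 m.

0.0863 metres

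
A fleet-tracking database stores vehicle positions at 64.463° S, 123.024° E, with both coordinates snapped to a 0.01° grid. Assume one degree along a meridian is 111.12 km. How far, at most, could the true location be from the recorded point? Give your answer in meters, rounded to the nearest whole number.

605 meters

With a 0.01° grid the true value lies within half a step, ±0.01°/2 = ±0.005°, of the stored one.
Latitude error → 0.005 × 111120 = 555.6 m along the meridian.
Longitude error → 0.005 × 111120 × cos 64.463° = 0.005 × 111120 × 0.4311 ≈ 239.516 m.
Combining orthogonally: (555.6² + 239.516²)^½ ≈ 605.028 m.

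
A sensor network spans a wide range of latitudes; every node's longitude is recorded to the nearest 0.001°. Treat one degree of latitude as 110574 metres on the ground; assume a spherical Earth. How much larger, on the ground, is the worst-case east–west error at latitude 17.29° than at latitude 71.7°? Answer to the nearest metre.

Rounding to 3 decimal places leaves the longitude within ±0.0005° of the true value.
At 17.29°: 0.0005° × 110574 × cos 17.29° = 0.0005 × 110574 × 0.9548 ≈ 52.789 m.
Error at 71.7° = 0.0005° × 110574 × cos 71.7° ≈ 55.287 × 0.3140 = 17.36 m.
So the lower-latitude error exceeds the higher by 52.789 − 17.36 = 35.429 m.

35 metres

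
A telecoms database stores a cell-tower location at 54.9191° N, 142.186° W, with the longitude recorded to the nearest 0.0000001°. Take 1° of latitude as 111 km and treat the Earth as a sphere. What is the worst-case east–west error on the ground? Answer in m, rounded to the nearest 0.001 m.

Rounding to 7 decimal places leaves the longitude within ±5e-08° of the true value.
At latitude 54.9191° a degree of longitude spans 111000 m × cos 54.9191° = 111000 × 0.5747 ≈ 63795.3 m.
Maximum E–W displacement: 5e-08 × 63795.3 = 0.00318977 m.

0.003 m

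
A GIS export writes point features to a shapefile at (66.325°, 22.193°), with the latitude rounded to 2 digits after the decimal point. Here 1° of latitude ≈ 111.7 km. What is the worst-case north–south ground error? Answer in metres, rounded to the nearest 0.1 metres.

558.5 metres

Rounding to 2 decimal places leaves the latitude within ±0.005° of the true value.
So the N–S error is at most 0.005 × 111700 = 558.5 m.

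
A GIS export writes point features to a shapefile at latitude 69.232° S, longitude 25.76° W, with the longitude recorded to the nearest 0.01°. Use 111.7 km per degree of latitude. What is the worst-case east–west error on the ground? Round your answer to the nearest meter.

198 meters

Rounding to 2 decimal places leaves the longitude within ±0.005° of the true value.
Parallels shrink by cos φ, so at 69.232° a degree of longitude is 111700 × 0.3546 ≈ 39607.1 m.
Maximum E–W displacement: 0.005 × 39607.1 = 198.036 m.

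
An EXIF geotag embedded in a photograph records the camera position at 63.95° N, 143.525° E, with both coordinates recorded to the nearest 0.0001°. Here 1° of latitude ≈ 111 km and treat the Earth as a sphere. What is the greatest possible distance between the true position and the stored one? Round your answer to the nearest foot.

Rounding to 4 decimal places leaves each coordinate within ±5e-05° of the true value.
N–S: 5e-05° × 111000 m/° = 5.55 m.
East–west component at 63.95°: 5e-05° × 111000 × cos 63.95° ≈ 5e-05 × 48746.2 ≈ 2.43731 m.
The two errors are perpendicular, so the maximum displacement is √(5.55² + 2.43731²) ≈ 6.0616 m.
In feet: 6.0616 m ÷ 0.3048 ≈ 19.887 ft.

20 feet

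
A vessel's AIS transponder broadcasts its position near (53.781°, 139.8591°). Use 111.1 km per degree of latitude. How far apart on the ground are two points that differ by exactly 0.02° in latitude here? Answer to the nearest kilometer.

Along a meridian 0.02° is 0.02 × 111100 = 2222 m.
That is 2222 m = 2.222 km.

2 kilometers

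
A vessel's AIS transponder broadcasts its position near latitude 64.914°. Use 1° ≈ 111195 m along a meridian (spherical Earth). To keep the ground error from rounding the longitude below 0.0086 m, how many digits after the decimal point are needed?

At 64.914° one degree of longitude covers 111195 × cos 64.914° ≈ 111195 × 0.4240 ≈ 47144.2 m.
Rounding to N decimal places gives at most 0.5 × 10⁻ᴺ degrees of error, i.e. 0.5 × 10⁻ᴺ × 47144.2 m.
Need 0.5 × 47144.2 × 10⁻ᴺ ≤ 0.0086 → 10⁻ᴺ ≤ 3.648e-07, so N ≥ 6.44.
N = 6 would give 0.0236 m (too coarse); N = 7 gives 0.00236 m ≤ 0.0086 m.

7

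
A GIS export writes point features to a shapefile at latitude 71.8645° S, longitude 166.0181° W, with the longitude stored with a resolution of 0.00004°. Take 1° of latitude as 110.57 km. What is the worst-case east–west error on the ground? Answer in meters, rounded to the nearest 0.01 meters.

0.69 meters

With a 0.00004° grid the true value lies within half a step, ±0.00004°/2 = ±2e-05°, of the stored one.
At latitude 71.8645° a degree of longitude spans 110570 m × cos 71.8645° = 110570 × 0.3113 ≈ 34416.6 m.
East–west error: 2e-05° × 34416.6 m/° ≈ 0.688332 m.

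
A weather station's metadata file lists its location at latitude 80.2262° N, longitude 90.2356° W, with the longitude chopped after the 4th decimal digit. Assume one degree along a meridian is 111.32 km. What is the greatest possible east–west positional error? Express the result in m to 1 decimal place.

1.9 m

Truncating at 4 decimal places can drop up to a full unit in the last place, so the longitude may be off by as much as 0.0001°.
At latitude 80.2262° a degree of longitude spans 111320 m × cos 80.2262° = 111320 × 0.1698 ≈ 18897.6 m.
So at most 0.0001° × 18897.6 ≈ 1.88976 m east–west.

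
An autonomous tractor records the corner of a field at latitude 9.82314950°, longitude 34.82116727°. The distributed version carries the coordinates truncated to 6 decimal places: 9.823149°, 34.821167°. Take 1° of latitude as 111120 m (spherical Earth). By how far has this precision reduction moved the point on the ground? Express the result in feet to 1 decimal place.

0.2 feet

Δlat = 9.82314950 − 9.823149 = +0.00000050°; Δlon = 34.82116727 − 34.821167 = +0.00000027°.
North–south shift: 0.00000050 × 111120 = 0.05556 m.
East–west at this latitude: 0.00000027° × 111120 × cos 9.82315° ≈ 0.00000027 × 109491 = 0.0295625 m.
Distance: √(0.05556² + 0.0295625²) ≈ 0.0629353 m.
Converting: 0.0629353 m × 3.2808 ft/m ≈ 0.20648 ft.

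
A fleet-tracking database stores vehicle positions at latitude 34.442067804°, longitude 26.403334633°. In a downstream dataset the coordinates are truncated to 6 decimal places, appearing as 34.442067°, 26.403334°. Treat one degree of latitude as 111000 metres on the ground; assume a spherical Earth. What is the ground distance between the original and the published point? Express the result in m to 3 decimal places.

The latitude changed by +0.000000804° and the longitude by +0.000000633°.
North–south shift: 0.000000804 × 111000 = 0.089244 m.
E–W at 34.4421°: 0.000000633° × 111000 × cos 34.4421° = 0.000000633 × 111000 × 0.8247 ≈ 0.0579458 m.
Combined displacement = (0.089244² + 0.0579458²)^½ ≈ 0.106406 m.

0.106 m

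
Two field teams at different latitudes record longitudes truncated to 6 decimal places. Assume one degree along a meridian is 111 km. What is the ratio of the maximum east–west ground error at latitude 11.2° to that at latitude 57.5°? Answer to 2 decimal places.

Truncating at 6 decimal places can drop up to a full unit in the last place, so the longitude may be off by as much as 1e-06°.
Error at 11.2° = 1e-06° × 111000 × cos 11.2° ≈ 0.111 × 0.9810 = 0.10889 m.
Error at 57.5° = 1e-06° × 111000 × cos 57.5° ≈ 0.111 × 0.5373 = 0.05964 m.
Ratio: 0.10889 / 0.05964 = cos 11.2° / cos 57.5° ≈ 1.8257.

1.83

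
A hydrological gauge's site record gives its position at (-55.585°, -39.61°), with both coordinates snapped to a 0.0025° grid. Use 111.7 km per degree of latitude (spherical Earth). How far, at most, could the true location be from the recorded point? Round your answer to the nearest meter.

160 meters

With a 0.0025° grid the true value lies within half a step, ±0.0025°/2 = ±0.00125°, of the stored one.
North–south component: 0.00125° × 111700 = 139.625 m.
East–west component at 55.585°: 0.00125° × 111700 × cos 55.585° ≈ 0.00125 × 63130.9 ≈ 78.9137 m.
Worst case both components are at the extreme and orthogonal: √(139.625² + 78.9137²) ≈ 160.382 m.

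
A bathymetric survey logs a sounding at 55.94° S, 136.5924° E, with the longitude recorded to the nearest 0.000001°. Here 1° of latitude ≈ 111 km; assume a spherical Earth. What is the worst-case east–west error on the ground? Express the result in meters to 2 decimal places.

Rounding to 6 decimal places leaves the longitude within ±5e-07° of the true value.
At latitude 55.94° a degree of longitude spans 111000 m × cos 55.94° = 111000 × 0.5601 ≈ 62166.7 m.
East–west error: 5e-07° × 62166.7 m/° ≈ 0.0310834 m.

0.03 meters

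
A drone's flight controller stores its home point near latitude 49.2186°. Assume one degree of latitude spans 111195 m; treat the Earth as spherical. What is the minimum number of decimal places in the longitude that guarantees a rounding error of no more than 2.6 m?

5

At 49.2186° one degree of longitude covers 111195 × cos 49.2186° ≈ 111195 × 0.6532 ≈ 72629.8 m.
N decimal places → at most half a unit in the last place, 0.5 × 10⁻ᴺ° = 72629.8/2 × 10⁻ᴺ m.
Need 0.5 × 72629.8 × 10⁻ᴺ ≤ 2.6 → 10⁻ᴺ ≤ 7.160e-05, so N ≥ 4.15.
N = 4 would give 3.63 m (too coarse); N = 5 gives 0.363 m ≤ 2.6 m.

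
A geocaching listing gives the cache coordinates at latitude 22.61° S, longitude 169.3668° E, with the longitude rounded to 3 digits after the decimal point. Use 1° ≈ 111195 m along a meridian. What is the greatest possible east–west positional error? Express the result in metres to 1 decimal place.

51.3 metres

Rounding to 3 decimal places leaves the longitude within ±0.0005° of the true value.
At latitude 22.61° a degree of longitude spans 111195 m × cos 22.61° = 111195 × 0.9231 ≈ 102649 m.
So at most 0.0005° × 102649 ≈ 51.3245 m east–west.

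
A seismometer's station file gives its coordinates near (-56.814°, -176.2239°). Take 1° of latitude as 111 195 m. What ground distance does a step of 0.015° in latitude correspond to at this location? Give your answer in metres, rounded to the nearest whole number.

1668 metres

0.015° × 111195 m/° = 1667.92 m.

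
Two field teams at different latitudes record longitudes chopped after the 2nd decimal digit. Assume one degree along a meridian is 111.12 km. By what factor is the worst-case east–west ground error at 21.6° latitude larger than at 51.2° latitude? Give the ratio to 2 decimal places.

Truncating at 2 decimal places can drop up to a full unit in the last place, so the longitude may be off by as much as 0.01°.
At 21.6°: 0.01° × 111120 × cos 21.6° = 0.01 × 111120 × 0.9298 ≈ 1033.2 m.
Error at 51.2° = 0.01° × 111120 × cos 51.2° ≈ 1111.2 × 0.6266 = 696.28 m.
Ratio: 1033.2 / 696.28 = cos 21.6° / cos 51.2° ≈ 1.4838.

1.48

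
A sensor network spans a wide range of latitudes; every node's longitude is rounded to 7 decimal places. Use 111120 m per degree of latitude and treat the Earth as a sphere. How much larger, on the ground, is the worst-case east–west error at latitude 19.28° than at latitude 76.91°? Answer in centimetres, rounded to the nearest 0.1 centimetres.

Rounding to 7 decimal places leaves the longitude within ±5e-08° of the true value.
Error at 19.28° = 5e-08° × 111120 × cos 19.28° ≈ 0.005556 × 0.9439 = 0.0052444 m.
At 76.91°: 5e-08° × 111120 × cos 76.91° = 5e-08 × 111120 × 0.2265 ≈ 0.0012583 m.
So the lower-latitude error exceeds the higher by 0.0052444 − 0.0012583 = 0.0039861 m.
That is 0.00398607 m = 0.39861 cm.

0.4 centimetres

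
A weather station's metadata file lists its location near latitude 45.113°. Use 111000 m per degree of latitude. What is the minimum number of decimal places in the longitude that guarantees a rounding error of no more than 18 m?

4 decimal places

At 45.113° one degree of longitude covers 111000 × cos 45.113° ≈ 111000 × 0.7057 ≈ 78333.9 m.
N decimal places → at most half a unit in the last place, 0.5 × 10⁻ᴺ° = 78333.9/2 × 10⁻ᴺ m.
Setting 39167 × 10⁻ᴺ ≤ 18 gives 10ᴺ ≥ 2176, i.e. N ≥ 3.34.
At 3 places the error can reach 39.2 m, but 4 places keeps it to 3.92 m.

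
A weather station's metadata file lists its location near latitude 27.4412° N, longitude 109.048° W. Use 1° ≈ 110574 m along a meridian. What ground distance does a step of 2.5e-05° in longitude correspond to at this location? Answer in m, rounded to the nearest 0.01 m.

2.45 m

One degree of longitude here spans 110574 × cos 27.4412° = 110574 × 0.8875 ≈ 98132.7 m; 2.5e-05° of that is 2.45332 m.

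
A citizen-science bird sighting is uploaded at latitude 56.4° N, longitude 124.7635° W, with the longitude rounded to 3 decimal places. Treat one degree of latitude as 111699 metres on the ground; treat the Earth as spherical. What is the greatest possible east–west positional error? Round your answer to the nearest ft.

101 ft

Rounding to 3 decimal places leaves the longitude within ±0.0005° of the true value.
Parallels shrink by cos φ, so at 56.4° a degree of longitude is 111699 × 0.5534 ≈ 61813.3 m.
East–west error: 0.0005° × 61813.3 m/° ≈ 30.9066 m.
Converting: 30.9066 m × 3.2808 ft/m ≈ 101.4 ft.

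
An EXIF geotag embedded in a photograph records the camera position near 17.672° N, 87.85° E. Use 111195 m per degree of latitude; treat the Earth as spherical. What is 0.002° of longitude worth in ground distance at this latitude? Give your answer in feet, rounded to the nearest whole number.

695 feet

At 17.672° a degree of longitude is 111195 × cos 17.672° ≈ 105948 m, so 0.002° corresponds to 211.895 m.
Converting: 211.895 m × 3.2808 ft/m ≈ 695.19 ft.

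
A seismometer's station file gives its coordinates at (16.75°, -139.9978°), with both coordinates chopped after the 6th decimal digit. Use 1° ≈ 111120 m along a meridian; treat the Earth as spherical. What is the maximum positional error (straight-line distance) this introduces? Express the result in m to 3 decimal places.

Truncating at 6 decimal places can drop up to a full unit in the last place, so each coordinate may be off by as much as 1e-06°.
N–S: 1e-06° × 111120 m/° = 0.11112 m.
East–west component at 16.75°: 1e-06° × 111120 × cos 16.75° ≈ 1e-06 × 106405 ≈ 0.106405 m.
Combining orthogonally: (0.11112² + 0.106405²)^½ ≈ 0.15385 m.

0.154 m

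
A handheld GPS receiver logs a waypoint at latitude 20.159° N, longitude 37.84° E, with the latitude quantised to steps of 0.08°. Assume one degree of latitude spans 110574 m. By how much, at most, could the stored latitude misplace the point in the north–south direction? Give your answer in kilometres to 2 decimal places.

4.42 kilometres

With a 0.08° grid the true value lies within half a step, ±0.08°/2 = ±0.04°, of the stored one.
So the N–S error is at most 0.04 × 110574 = 4422.96 m.
That is 4422.96 m = 4.423 km.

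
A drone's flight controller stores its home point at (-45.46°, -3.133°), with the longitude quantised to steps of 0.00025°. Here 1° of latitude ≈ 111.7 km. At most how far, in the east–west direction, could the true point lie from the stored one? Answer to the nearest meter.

10 meters

With a 0.00025° grid the true value lies within half a step, ±0.00025°/2 = ±0.000125°, of the stored one.
At latitude 45.46° a degree of longitude spans 111700 m × cos 45.46° = 111700 × 0.7014 ≈ 78347.2 m.
Maximum E–W displacement: 0.000125 × 78347.2 = 9.7934 m.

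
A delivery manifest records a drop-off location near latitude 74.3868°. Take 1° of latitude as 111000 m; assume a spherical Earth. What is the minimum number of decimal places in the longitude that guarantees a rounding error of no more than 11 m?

4 decimal places

At 74.3868° one degree of longitude covers 111000 × cos 74.3868° ≈ 111000 × 0.2691 ≈ 29874.7 m.
Rounding to N decimal places gives at most 0.5 × 10⁻ᴺ degrees of error, i.e. 0.5 × 10⁻ᴺ × 29874.7 m.
Setting 14937.4 × 10⁻ᴺ ≤ 11 gives 10ᴺ ≥ 1358, i.e. N ≥ 3.13.
N = 3 would give 14.9 m (too coarse); N = 4 gives 1.49 m ≤ 11 m.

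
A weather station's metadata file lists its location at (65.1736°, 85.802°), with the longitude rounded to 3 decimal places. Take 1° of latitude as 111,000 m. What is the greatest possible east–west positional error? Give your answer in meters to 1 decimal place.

23.3 meters

Rounding to 3 decimal places leaves the longitude within ±0.0005° of the true value.
Parallels shrink by cos φ, so at 65.1736° a degree of longitude is 111000 × 0.4199 ≈ 46605.6 m.
Maximum E–W displacement: 0.0005 × 46605.6 = 23.3028 m.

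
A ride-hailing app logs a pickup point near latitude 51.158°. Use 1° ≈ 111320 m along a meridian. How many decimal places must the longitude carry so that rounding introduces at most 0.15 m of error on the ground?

6

At 51.158° one degree of longitude covers 111320 × cos 51.158° ≈ 111320 × 0.6272 ≈ 69817.1 m.
With N decimal places the half-ulp bound is 0.5·10⁻ᴺ°, or 0.5·10⁻ᴺ × 69817.1 m on the ground.
Need 0.5 × 69817.1 × 10⁻ᴺ ≤ 0.15 → 10⁻ᴺ ≤ 4.297e-06, so N ≥ 5.37.
N = 5 would give 0.349 m (too coarse); N = 6 gives 0.0349 m ≤ 0.15 m.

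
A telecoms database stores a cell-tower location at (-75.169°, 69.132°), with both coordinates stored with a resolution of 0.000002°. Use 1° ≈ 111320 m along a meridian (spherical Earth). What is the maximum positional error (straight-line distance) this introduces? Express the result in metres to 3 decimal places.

With a 0.000002° grid the true value lies within half a step, ±0.000002°/2 = ±1e-06°, of the stored one.
N–S: 1e-06° × 111320 m/° = 0.11132 m.
Longitude error → 1e-06 × 111320 × cos 75.169° = 1e-06 × 111320 × 0.2560 ≈ 0.0284944 m.
The two errors are perpendicular, so the maximum displacement is √(0.11132² + 0.0284944²) ≈ 0.114909 m.

0.115 metres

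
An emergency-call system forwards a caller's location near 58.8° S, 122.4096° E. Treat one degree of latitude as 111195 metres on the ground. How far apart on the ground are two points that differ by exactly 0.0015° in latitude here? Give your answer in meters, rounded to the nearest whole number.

Along a meridian 0.0015° is 0.0015 × 111195 = 166.792 m.

167 meters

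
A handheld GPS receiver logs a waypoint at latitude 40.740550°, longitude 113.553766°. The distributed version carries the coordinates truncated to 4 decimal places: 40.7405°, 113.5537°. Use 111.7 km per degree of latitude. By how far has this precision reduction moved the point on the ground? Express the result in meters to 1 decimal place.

7.9 meters

Δlat = 40.740550 − 40.7405 = +0.000050°; Δlon = 113.553766 − 113.5537 = +0.000066°.
N–S: 0.000050° × 111700 m/° = 5.585 m.
E–W at 40.7405°: 0.000066° × 111700 × cos 40.7405° = 0.000066 × 111700 × 0.7577 ≈ 5.58572 m.
Hypotenuse of the two orthogonal shifts: √(5.585² + 5.58572²) = 7.89889 m.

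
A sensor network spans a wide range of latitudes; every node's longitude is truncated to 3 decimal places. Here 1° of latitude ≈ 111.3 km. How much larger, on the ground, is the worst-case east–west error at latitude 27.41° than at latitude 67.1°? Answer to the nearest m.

55 m

Truncating at 3 decimal places can drop up to a full unit in the last place, so the longitude may be off by as much as 0.001°.
Error at 27.41° = 0.001° × 111300 × cos 27.41° ≈ 111.3 × 0.8877 = 98.805 m.
Error at 67.1° = 0.001° × 111300 × cos 67.1° ≈ 111.3 × 0.3891 = 43.309 m.
Difference: 98.805 − 43.309 = 55.495 m.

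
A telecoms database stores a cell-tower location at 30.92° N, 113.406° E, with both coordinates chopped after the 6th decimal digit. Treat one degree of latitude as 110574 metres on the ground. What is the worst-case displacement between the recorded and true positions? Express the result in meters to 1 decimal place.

0.1 meters

Truncating at 6 decimal places can drop up to a full unit in the last place, so each coordinate may be off by as much as 1e-06°.
North–south component: 1e-06° × 110574 = 0.110574 m.
E–W at 30.92°: 1e-06° × 110574 × cos 30.92° = 1e-06 × 110574 × 0.8579 ≈ 0.0948598 m.
Combining orthogonally: (0.110574² + 0.0948598²)^½ ≈ 0.145688 m.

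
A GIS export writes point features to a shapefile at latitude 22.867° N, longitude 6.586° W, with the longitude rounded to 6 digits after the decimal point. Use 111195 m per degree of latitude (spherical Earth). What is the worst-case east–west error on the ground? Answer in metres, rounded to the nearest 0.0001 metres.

Rounding to 6 decimal places leaves the longitude within ±5e-07° of the true value.
One degree of longitude at 22.867° is 111195 × cos 22.867° ≈ 111195 × 0.9214 = 102456 m.
East–west error: 5e-07° × 102456 m/° ≈ 0.0512281 m.

0.0512 metres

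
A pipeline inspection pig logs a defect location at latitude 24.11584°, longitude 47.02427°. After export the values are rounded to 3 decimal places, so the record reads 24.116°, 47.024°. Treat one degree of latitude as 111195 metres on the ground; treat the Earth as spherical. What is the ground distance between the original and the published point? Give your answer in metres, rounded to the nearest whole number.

Δlat = 24.11584 − 24.116 = -0.00016°; Δlon = 47.02427 − 47.024 = +0.00027°.
N–S: -0.00016° × 111195 m/° = -17.7912 m.
E–W at 24.116°: 0.00027° × 111195 × cos 24.116° = 0.00027 × 111195 × 0.9127 ≈ 27.4023 m.
Hypotenuse of the two orthogonal shifts: √(17.7912² + 27.4023²) = 32.6713 m.

33 metres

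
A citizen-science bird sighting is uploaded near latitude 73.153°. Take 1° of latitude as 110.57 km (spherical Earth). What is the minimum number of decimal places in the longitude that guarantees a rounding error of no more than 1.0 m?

5

At 73.153° one degree of longitude covers 110570 × cos 73.153° ≈ 110570 × 0.2898 ≈ 32045.1 m.
Rounding to N decimal places gives at most 0.5 × 10⁻ᴺ degrees of error, i.e. 0.5 × 10⁻ᴺ × 32045.1 m.
Setting 16022.5 × 10⁻ᴺ ≤ 1.0 gives 10ᴺ ≥ 1.602e+04, i.e. N ≥ 4.20.
N = 4 would give 1.6 m (too coarse); N = 5 gives 0.16 m ≤ 1.0 m.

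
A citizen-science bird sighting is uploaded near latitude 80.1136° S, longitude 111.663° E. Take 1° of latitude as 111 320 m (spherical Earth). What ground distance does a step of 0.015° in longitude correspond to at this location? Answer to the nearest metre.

At 80.1136° a degree of longitude is 111320 × cos 80.1136° ≈ 19113.1 m, so 0.015° corresponds to 286.697 m.

287 metres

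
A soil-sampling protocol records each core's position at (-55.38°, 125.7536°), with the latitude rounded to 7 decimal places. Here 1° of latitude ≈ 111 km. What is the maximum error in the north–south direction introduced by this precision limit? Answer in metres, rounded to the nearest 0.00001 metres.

Rounding to 7 decimal places leaves the latitude within ±5e-08° of the true value.
So the N–S error is at most 5e-08 × 111000 = 0.00555 m.

0.00555 metres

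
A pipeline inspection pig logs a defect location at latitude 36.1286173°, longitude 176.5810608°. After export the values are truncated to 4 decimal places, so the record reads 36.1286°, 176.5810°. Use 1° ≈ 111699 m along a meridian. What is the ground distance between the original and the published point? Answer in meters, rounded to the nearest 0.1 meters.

5.8 meters

The latitude changed by +0.0000173° and the longitude by +0.0000608°.
N–S: 0.0000173° × 111699 m/° = 1.93239 m.
E–W at 36.1286°: 0.0000608° × 111699 × cos 36.1286° = 0.0000608 × 111699 × 0.8077 ≈ 5.4853 m.
Distance: √(1.93239² + 5.4853²) ≈ 5.81573 m.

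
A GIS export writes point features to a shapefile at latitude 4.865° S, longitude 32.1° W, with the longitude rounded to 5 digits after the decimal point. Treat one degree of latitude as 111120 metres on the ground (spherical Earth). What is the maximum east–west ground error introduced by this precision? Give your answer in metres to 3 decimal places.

0.554 metres

Rounding to 5 decimal places leaves the longitude within ±5e-06° of the true value.
Parallels shrink by cos φ, so at 4.865° a degree of longitude is 111120 × 0.9964 ≈ 110720 m.
East–west error: 5e-06° × 110720 m/° ≈ 0.553598 m.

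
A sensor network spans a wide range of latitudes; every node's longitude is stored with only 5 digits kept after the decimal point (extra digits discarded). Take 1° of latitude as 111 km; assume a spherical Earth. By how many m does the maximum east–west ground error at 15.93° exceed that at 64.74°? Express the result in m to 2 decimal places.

Truncating at 5 decimal places can drop up to a full unit in the last place, so the longitude may be off by as much as 1e-05°.
Error at 15.93° = 1e-05° × 111000 × cos 15.93° ≈ 1.11 × 0.9616 = 1.0674 m.
At 64.74°: 1e-05° × 111000 × cos 64.74° = 1e-05 × 111000 × 0.4267 ≈ 0.47367 m.
So the lower-latitude error exceeds the higher by 1.0674 − 0.47367 = 0.59371 m.

0.59 m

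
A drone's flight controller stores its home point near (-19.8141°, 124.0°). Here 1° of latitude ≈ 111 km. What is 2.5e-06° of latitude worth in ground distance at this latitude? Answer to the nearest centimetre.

28 centimetres

2.5e-06° × 111000 m/° = 0.2775 m.
That is 0.2775 m = 27.75 cm.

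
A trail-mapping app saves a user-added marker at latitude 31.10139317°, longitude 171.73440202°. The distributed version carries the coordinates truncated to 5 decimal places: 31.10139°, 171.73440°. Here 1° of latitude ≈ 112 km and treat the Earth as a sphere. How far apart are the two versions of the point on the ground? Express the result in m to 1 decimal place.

Δlat = 31.10139317 − 31.10139 = +0.00000317°; Δlon = 171.73440202 − 171.73440 = +0.00000202°.
N–S: 0.00000317° × 112000 m/° = 0.35504 m.
East–west at this latitude: 0.00000202° × 112000 × cos 31.1014° ≈ 0.00000202 × 95900.5 = 0.193719 m.
Distance: √(0.35504² + 0.193719²) ≈ 0.404451 m.

0.4 m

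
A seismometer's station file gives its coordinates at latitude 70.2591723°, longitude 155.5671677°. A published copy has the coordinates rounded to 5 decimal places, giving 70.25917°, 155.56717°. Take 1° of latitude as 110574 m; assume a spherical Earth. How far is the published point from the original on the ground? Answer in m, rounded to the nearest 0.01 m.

0.27 m

The latitude changed by +0.0000023° and the longitude by -0.0000023°.
N–S: 0.0000023° × 110574 m/° = 0.25432 m.
E–W at 70.2592°: -0.0000023° × 110574 × cos 70.2592° = -0.0000023 × 110574 × 0.3378 ≈ -0.0859007 m.
Distance: √(0.25432² + 0.0859007²) ≈ 0.268436 m.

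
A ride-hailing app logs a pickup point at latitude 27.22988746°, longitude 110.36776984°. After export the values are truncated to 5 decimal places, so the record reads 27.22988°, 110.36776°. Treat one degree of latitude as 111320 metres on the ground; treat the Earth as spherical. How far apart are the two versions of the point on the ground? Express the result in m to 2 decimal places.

1.28 m

The latitude changed by +0.00000746° and the longitude by +0.00000984°.
North–south shift: 0.00000746 × 111320 = 0.830447 m.
East–west at this latitude: 0.00000984° × 111320 × cos 27.2299° ≈ 0.00000984 × 98983.3 = 0.973995 m.
Distance: √(0.830447² + 0.973995²) ≈ 1.27996 m.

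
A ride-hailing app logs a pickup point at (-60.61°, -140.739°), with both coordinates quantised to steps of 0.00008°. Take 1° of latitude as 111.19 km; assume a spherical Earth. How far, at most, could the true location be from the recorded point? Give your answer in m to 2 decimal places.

With a 0.00008° grid the true value lies within half a step, ±0.00008°/2 = ±4e-05°, of the stored one.
North–south component: 4e-05° × 111190 = 4.4476 m.
E–W at 60.61°: 4e-05° × 111190 × cos 60.61° = 4e-05 × 111190 × 0.4908 ≈ 2.18267 m.
Worst case both components are at the extreme and orthogonal: √(4.4476² + 2.18267²) ≈ 4.95431 m.

4.95 m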